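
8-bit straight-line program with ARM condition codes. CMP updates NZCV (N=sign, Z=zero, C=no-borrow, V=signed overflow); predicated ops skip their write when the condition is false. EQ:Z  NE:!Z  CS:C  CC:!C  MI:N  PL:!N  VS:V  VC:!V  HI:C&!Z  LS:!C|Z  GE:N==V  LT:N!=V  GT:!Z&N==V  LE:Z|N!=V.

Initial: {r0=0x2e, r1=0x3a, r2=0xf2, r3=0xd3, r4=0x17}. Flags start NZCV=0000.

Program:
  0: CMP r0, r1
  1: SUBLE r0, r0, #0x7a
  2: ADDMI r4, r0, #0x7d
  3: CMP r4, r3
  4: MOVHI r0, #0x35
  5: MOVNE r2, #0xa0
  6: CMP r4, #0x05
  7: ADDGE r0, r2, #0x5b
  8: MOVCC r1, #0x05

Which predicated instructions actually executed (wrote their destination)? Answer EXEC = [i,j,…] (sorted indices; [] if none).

[0] flags=1000 → (cmp)
[1] flags=1000 LE?T → r0=0xb4
[2] flags=1000 MI?T → r4=0x31
[3] flags=0000 → (cmp)
[4] flags=0000 HI?F → skip
[5] flags=0000 NE?T → r2=0xa0
[6] flags=0010 → (cmp)
[7] flags=0010 GE?T → r0=0xfb
[8] flags=0010 CC?F → skip

EXEC = [1,2,5,7]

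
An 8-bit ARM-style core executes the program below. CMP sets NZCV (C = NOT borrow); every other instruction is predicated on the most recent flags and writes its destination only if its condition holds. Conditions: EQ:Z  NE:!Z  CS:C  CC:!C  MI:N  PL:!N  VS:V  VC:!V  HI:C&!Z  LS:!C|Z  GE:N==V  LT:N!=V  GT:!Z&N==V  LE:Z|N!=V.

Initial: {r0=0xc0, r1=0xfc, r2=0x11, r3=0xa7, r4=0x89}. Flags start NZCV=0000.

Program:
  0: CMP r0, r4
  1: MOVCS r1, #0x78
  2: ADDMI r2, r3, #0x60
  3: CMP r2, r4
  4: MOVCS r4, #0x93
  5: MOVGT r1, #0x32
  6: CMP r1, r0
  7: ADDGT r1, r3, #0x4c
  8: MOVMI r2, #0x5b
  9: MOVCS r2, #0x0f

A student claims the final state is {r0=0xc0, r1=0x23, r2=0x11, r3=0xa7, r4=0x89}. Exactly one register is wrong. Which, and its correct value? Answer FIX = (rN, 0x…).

[0] flags=0010 → (cmp)
[1] flags=0010 CS?T → r1=0x78
[2] flags=0010 MI?F → skip
[3] flags=1001 → (cmp)
[4] flags=1001 CS?F → skip
[5] flags=1001 GT?T → r1=0x32
[6] flags=0000 → (cmp)
[7] flags=0000 GT?T → r1=0xf3
[8] flags=0000 MI?F → skip
[9] flags=0000 CS?F → skip

FIX = (r1, 0xf3)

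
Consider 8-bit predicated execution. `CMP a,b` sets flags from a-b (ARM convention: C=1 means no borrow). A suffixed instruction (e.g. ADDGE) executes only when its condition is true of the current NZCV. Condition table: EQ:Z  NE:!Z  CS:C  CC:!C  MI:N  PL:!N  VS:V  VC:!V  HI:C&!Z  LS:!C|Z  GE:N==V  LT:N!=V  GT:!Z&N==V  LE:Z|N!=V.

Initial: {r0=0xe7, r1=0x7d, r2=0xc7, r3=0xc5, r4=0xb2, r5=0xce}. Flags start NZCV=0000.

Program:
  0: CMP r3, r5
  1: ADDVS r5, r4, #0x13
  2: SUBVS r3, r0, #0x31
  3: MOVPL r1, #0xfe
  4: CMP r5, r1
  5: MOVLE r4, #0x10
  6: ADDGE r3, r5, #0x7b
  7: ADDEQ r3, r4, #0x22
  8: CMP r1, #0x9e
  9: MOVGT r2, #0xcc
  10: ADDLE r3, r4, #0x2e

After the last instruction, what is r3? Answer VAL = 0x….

0: ✓ CMP  NZCV=1000
1: · ADDVS
2: · SUBVS
3: · MOVPL
4: ✓ CMP  NZCV=0011
5: ✓ MOVLE  r4←0x10
6: · ADDGE
7: · ADDEQ
8: ✓ CMP  NZCV=1001
9: ✓ MOVGT  r2←0xcc
10: · ADDLE

VAL = 0xc5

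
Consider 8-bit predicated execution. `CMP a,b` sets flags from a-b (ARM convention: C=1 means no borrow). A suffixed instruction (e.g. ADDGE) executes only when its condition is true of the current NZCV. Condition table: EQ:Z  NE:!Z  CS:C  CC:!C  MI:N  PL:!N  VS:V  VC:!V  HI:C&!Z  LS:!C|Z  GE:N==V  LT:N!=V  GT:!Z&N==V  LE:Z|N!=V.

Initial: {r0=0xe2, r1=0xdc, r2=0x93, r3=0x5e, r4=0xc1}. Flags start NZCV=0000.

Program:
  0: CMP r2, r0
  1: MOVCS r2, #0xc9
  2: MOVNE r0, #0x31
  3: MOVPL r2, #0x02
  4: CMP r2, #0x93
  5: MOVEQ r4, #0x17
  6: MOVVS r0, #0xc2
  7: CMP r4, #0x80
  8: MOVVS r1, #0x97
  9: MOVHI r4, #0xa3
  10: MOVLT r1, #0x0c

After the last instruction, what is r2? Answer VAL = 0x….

VAL = 0x93

[0] flags=1000 → (cmp)
[1] flags=1000 CS?F → skip
[2] flags=1000 NE?T → r0=0x31
[3] flags=1000 PL?F → skip
[4] flags=0110 → (cmp)
[5] flags=0110 EQ?T → r4=0x17
[6] flags=0110 VS?F → skip
[7] flags=1001 → (cmp)
[8] flags=1001 VS?T → r1=0x97
[9] flags=1001 HI?F → skip
[10] flags=1001 LT?F → skip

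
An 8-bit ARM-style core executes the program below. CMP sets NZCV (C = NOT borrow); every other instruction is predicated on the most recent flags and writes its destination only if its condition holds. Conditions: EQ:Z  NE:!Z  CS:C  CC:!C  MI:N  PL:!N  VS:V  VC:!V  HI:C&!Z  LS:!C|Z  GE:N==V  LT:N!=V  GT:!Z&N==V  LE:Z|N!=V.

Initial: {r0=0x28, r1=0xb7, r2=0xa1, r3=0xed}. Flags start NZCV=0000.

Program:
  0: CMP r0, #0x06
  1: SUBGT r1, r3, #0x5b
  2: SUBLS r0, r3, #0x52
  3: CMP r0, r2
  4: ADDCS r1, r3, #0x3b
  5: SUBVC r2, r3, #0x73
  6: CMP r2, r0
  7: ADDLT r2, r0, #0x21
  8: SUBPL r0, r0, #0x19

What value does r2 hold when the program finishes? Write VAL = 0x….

0: ✓ CMP  NZCV=0010
1: ✓ SUBGT  r1←0x92
2: · SUBLS
3: ✓ CMP  NZCV=1001
4: · ADDCS
5: · SUBVC
6: ✓ CMP  NZCV=0011
7: ✓ ADDLT  r2←0x49
8: ✓ SUBPL  r0←0x0f

VAL = 0x49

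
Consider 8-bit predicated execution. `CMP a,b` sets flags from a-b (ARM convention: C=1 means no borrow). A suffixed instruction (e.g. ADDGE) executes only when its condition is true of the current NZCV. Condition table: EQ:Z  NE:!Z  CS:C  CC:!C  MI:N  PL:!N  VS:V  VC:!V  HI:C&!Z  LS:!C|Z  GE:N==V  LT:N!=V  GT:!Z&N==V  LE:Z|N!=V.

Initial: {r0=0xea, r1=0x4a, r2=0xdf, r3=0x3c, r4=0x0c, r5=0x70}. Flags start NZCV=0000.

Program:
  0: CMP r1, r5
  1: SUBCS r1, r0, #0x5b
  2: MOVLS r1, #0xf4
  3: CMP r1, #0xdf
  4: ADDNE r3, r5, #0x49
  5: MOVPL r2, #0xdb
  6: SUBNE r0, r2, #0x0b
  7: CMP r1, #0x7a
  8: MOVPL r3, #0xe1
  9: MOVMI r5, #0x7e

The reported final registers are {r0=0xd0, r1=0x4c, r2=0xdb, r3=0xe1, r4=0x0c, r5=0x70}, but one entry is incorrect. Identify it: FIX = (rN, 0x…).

[0] flags=1000 → (cmp)
[1] flags=1000 CS?F → skip
[2] flags=1000 LS?T → r1=0xf4
[3] flags=0010 → (cmp)
[4] flags=0010 NE?T → r3=0xb9
[5] flags=0010 PL?T → r2=0xdb
[6] flags=0010 NE?T → r0=0xd0
[7] flags=0011 → (cmp)
[8] flags=0011 PL?T → r3=0xe1
[9] flags=0011 MI?F → skip

FIX = (r1, 0xf4)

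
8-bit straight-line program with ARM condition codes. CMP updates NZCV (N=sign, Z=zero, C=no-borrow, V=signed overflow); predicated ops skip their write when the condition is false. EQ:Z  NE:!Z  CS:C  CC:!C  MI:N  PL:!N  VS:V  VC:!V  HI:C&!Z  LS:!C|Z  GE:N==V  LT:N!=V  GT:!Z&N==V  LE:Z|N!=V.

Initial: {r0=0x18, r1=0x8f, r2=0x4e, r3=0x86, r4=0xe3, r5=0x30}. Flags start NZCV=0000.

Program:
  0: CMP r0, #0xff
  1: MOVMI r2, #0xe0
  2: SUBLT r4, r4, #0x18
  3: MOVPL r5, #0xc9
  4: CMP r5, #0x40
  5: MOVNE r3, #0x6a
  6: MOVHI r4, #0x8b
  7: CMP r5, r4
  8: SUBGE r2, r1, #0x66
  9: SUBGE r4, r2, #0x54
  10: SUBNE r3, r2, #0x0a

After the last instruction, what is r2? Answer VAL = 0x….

[0] flags=0000 → (cmp)
[1] flags=0000 MI?F → skip
[2] flags=0000 LT?F → skip
[3] flags=0000 PL?T → r5=0xc9
[4] flags=1010 → (cmp)
[5] flags=1010 NE?T → r3=0x6a
[6] flags=1010 HI?T → r4=0x8b
[7] flags=0010 → (cmp)
[8] flags=0010 GE?T → r2=0x29
[9] flags=0010 GE?T → r4=0xd5
[10] flags=0010 NE?T → r3=0x1f

VAL = 0x29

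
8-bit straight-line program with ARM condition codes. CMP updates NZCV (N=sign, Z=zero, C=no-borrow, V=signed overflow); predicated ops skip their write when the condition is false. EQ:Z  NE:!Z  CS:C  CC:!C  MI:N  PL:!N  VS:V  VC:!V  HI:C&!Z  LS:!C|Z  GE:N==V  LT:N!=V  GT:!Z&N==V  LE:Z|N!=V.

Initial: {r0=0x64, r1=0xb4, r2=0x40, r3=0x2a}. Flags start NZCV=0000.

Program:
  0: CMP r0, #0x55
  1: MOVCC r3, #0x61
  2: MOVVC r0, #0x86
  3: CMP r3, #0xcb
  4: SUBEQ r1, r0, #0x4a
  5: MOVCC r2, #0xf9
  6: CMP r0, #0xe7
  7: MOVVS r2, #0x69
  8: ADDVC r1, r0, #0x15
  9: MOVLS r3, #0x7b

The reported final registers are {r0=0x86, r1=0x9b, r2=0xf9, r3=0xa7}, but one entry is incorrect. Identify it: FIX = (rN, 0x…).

FIX = (r3, 0x7b)

0: ✓ CMP  NZCV=0010
1: · MOVCC
2: ✓ MOVVC  r0←0x86
3: ✓ CMP  NZCV=0000
4: · SUBEQ
5: ✓ MOVCC  r2←0xf9
6: ✓ CMP  NZCV=1000
7: · MOVVS
8: ✓ ADDVC  r1←0x9b
9: ✓ MOVLS  r3←0x7b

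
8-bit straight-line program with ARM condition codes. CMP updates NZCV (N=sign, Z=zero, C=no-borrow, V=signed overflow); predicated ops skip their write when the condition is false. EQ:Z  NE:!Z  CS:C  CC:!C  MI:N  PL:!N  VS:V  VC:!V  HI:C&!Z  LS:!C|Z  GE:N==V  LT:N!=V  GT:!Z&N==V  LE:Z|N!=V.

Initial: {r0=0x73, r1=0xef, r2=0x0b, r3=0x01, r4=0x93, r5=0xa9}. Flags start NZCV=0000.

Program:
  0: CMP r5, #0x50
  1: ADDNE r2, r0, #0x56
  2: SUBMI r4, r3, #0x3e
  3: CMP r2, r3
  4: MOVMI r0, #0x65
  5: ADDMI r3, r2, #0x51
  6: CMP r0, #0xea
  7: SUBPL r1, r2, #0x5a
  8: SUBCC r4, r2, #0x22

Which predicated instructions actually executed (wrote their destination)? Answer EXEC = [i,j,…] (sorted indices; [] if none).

EXEC = [1,4,5,7,8]

0: ✓ CMP  NZCV=0011
1: ✓ ADDNE  r2←0xc9
2: · SUBMI
3: ✓ CMP  NZCV=1010
4: ✓ MOVMI  r0←0x65
5: ✓ ADDMI  r3←0x1a
6: ✓ CMP  NZCV=0000
7: ✓ SUBPL  r1←0x6f
8: ✓ SUBCC  r4←0xa7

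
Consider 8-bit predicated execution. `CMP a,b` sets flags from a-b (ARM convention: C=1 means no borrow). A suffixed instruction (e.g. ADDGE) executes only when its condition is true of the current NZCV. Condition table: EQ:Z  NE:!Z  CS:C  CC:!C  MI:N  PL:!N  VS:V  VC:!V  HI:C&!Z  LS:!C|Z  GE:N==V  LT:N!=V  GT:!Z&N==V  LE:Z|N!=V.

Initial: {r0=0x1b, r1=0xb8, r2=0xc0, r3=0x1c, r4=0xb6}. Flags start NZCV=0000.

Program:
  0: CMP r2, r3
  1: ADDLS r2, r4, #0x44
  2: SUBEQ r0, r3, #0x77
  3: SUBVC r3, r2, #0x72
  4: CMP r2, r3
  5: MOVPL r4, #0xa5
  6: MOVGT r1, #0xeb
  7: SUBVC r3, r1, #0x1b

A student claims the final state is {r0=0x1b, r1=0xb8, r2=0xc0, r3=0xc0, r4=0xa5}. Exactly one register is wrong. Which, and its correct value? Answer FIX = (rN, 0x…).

0: ✓ CMP  NZCV=1010
1: · ADDLS
2: · SUBEQ
3: ✓ SUBVC  r3←0x4e
4: ✓ CMP  NZCV=0011
5: ✓ MOVPL  r4←0xa5
6: · MOVGT
7: · SUBVC

FIX = (r3, 0x4e)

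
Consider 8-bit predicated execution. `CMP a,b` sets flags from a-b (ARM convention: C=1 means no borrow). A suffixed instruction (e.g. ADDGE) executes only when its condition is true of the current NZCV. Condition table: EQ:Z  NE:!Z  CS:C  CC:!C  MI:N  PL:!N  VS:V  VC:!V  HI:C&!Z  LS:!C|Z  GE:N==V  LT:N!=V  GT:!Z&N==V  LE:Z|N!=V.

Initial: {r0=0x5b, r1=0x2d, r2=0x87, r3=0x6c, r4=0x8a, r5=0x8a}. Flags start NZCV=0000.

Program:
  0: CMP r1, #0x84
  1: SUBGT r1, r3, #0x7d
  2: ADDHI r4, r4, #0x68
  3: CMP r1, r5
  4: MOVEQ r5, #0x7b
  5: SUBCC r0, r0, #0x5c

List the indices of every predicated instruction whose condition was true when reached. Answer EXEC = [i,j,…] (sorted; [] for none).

EXEC = [1]

0: ✓ CMP  NZCV=1001
1: ✓ SUBGT  r1←0xef
2: · ADDHI
3: ✓ CMP  NZCV=0010
4: · MOVEQ
5: · SUBCC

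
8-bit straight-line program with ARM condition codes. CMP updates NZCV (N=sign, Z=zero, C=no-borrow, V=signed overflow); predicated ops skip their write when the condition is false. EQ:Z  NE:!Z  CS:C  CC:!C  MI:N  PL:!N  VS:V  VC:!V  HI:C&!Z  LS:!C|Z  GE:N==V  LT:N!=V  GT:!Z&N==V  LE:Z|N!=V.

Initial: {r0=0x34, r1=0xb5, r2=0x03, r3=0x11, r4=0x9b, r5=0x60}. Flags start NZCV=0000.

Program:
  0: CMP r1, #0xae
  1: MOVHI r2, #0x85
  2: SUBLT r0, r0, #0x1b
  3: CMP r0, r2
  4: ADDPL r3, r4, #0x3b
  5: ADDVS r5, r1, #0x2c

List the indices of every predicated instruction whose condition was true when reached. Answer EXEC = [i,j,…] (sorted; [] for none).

EXEC = [1,5]

[0] flags=0010 → (cmp)
[1] flags=0010 HI?T → r2=0x85
[2] flags=0010 LT?F → skip
[3] flags=1001 → (cmp)
[4] flags=1001 PL?F → skip
[5] flags=1001 VS?T → r5=0xe1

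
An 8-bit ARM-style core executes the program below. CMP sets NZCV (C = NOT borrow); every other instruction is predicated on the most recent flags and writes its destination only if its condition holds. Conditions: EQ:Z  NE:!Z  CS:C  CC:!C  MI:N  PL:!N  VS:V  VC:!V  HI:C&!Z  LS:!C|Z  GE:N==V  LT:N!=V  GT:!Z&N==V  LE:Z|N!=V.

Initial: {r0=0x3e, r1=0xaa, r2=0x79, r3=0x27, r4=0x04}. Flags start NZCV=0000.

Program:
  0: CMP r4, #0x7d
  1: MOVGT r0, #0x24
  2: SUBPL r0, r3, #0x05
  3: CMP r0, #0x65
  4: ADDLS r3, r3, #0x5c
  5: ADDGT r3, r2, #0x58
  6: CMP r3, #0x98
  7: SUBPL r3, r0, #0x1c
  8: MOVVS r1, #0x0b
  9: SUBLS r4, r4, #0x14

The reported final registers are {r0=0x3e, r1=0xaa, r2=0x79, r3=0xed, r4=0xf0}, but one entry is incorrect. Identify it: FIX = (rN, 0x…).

[0] flags=1000 → (cmp)
[1] flags=1000 GT?F → skip
[2] flags=1000 PL?F → skip
[3] flags=1000 → (cmp)
[4] flags=1000 LS?T → r3=0x83
[5] flags=1000 GT?F → skip
[6] flags=1000 → (cmp)
[7] flags=1000 PL?F → skip
[8] flags=1000 VS?F → skip
[9] flags=1000 LS?T → r4=0xf0

FIX = (r3, 0x83)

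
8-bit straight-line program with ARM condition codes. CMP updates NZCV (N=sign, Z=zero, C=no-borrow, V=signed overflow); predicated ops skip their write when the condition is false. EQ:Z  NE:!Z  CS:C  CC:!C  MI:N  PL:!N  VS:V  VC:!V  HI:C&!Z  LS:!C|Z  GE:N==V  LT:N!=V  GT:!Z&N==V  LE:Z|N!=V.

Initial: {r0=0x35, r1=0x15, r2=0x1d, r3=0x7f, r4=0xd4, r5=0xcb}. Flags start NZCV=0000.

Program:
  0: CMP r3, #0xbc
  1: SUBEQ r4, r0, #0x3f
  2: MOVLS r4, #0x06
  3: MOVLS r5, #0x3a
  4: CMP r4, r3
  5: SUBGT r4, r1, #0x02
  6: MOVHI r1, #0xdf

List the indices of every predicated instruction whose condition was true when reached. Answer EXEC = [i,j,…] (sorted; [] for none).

EXEC = [2,3]

0: ✓ CMP  NZCV=1001
1: · SUBEQ
2: ✓ MOVLS  r4←0x06
3: ✓ MOVLS  r5←0x3a
4: ✓ CMP  NZCV=1000
5: · SUBGT
6: · MOVHI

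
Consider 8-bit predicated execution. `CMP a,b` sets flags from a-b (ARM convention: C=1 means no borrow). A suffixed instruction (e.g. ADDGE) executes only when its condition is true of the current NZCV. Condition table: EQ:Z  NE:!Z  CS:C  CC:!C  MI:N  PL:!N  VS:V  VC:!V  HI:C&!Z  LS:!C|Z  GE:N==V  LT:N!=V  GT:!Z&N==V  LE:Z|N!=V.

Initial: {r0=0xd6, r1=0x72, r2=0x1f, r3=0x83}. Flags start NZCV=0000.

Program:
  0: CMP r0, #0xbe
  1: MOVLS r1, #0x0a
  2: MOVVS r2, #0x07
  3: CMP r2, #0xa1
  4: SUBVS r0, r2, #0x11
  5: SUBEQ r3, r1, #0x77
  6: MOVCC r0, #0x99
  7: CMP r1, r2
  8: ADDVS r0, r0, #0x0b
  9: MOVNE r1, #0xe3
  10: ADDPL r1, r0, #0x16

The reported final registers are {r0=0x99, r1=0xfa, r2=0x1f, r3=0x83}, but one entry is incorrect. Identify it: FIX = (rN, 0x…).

0: ✓ CMP  NZCV=0010
1: · MOVLS
2: · MOVVS
3: ✓ CMP  NZCV=0000
4: · SUBVS
5: · SUBEQ
6: ✓ MOVCC  r0←0x99
7: ✓ CMP  NZCV=0010
8: · ADDVS
9: ✓ MOVNE  r1←0xe3
10: ✓ ADDPL  r1←0xaf

FIX = (r1, 0xaf)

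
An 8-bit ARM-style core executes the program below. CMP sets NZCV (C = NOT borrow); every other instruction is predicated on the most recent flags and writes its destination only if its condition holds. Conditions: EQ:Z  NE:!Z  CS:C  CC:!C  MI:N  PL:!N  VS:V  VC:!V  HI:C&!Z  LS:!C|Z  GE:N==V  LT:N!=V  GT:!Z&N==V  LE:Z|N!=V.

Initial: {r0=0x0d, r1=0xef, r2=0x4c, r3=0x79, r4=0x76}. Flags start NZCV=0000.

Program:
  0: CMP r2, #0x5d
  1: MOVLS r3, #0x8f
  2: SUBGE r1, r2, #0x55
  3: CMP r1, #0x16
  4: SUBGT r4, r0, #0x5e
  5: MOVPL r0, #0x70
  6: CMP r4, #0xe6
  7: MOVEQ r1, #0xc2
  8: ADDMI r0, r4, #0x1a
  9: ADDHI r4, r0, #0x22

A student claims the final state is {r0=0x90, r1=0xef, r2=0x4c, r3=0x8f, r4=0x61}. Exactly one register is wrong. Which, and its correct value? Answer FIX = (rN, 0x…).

[0] flags=1000 → (cmp)
[1] flags=1000 LS?T → r3=0x8f
[2] flags=1000 GE?F → skip
[3] flags=1010 → (cmp)
[4] flags=1010 GT?F → skip
[5] flags=1010 PL?F → skip
[6] flags=1001 → (cmp)
[7] flags=1001 EQ?F → skip
[8] flags=1001 MI?T → r0=0x90
[9] flags=1001 HI?F → skip

FIX = (r4, 0x76)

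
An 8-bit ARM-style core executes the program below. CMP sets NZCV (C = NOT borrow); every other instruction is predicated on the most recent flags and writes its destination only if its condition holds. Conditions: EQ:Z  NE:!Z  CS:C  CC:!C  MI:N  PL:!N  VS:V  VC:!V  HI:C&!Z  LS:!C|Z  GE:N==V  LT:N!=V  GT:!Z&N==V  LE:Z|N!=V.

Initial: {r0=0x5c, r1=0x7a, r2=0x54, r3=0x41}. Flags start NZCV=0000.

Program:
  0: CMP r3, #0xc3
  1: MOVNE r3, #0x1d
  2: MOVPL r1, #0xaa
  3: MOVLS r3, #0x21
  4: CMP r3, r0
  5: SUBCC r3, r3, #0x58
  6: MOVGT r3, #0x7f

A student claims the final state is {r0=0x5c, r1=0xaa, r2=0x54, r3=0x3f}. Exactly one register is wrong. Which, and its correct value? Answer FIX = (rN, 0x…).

FIX = (r3, 0xc9)

0: ✓ CMP  NZCV=0000
1: ✓ MOVNE  r3←0x1d
2: ✓ MOVPL  r1←0xaa
3: ✓ MOVLS  r3←0x21
4: ✓ CMP  NZCV=1000
5: ✓ SUBCC  r3←0xc9
6: · MOVGT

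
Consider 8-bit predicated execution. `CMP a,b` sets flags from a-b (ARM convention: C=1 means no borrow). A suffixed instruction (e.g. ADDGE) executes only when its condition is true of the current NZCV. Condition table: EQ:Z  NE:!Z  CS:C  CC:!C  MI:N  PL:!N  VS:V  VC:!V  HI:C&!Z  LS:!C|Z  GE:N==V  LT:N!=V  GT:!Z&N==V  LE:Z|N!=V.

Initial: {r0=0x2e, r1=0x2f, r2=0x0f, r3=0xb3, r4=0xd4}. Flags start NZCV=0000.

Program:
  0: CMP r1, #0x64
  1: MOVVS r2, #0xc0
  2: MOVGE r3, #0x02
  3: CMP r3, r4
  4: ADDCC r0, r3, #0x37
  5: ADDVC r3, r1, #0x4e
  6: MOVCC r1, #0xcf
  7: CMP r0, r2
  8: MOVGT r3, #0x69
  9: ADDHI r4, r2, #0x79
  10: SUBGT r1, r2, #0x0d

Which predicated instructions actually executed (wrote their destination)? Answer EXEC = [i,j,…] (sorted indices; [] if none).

0: ✓ CMP  NZCV=1000
1: · MOVVS
2: · MOVGE
3: ✓ CMP  NZCV=1000
4: ✓ ADDCC  r0←0xea
5: ✓ ADDVC  r3←0x7d
6: ✓ MOVCC  r1←0xcf
7: ✓ CMP  NZCV=1010
8: · MOVGT
9: ✓ ADDHI  r4←0x88
10: · SUBGT

EXEC = [4,5,6,9]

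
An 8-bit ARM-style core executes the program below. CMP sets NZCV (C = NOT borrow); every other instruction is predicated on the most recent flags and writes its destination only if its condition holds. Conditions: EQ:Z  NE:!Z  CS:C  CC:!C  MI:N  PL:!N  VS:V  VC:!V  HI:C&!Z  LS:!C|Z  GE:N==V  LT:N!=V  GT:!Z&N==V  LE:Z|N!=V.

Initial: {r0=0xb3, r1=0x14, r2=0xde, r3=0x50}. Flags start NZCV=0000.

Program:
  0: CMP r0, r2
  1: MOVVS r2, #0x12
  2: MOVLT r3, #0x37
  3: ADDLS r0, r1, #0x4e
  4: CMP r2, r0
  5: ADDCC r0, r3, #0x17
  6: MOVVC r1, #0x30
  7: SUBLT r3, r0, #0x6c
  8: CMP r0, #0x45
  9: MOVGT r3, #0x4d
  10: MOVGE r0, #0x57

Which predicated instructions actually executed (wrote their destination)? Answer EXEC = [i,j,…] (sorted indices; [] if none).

EXEC = [2,3,7,9,10]

0: ✓ CMP  NZCV=1000
1: · MOVVS
2: ✓ MOVLT  r3←0x37
3: ✓ ADDLS  r0←0x62
4: ✓ CMP  NZCV=0011
5: · ADDCC
6: · MOVVC
7: ✓ SUBLT  r3←0xf6
8: ✓ CMP  NZCV=0010
9: ✓ MOVGT  r3←0x4d
10: ✓ MOVGE  r0←0x57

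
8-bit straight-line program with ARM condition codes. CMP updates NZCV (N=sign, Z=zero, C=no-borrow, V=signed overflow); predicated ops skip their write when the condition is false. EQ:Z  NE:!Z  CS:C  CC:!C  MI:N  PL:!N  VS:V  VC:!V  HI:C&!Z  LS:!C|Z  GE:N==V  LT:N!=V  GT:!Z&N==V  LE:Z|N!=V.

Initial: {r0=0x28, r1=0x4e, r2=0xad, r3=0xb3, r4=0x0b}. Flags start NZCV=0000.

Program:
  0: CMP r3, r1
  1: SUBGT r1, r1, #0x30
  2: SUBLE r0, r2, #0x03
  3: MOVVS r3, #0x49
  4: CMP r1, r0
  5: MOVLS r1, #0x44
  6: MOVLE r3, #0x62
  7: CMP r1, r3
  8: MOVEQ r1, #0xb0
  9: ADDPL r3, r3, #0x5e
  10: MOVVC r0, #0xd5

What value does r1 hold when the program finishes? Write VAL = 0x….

[0] flags=0011 → (cmp)
[1] flags=0011 GT?F → skip
[2] flags=0011 LE?T → r0=0xaa
[3] flags=0011 VS?T → r3=0x49
[4] flags=1001 → (cmp)
[5] flags=1001 LS?T → r1=0x44
[6] flags=1001 LE?F → skip
[7] flags=1000 → (cmp)
[8] flags=1000 EQ?F → skip
[9] flags=1000 PL?F → skip
[10] flags=1000 VC?T → r0=0xd5

VAL = 0x44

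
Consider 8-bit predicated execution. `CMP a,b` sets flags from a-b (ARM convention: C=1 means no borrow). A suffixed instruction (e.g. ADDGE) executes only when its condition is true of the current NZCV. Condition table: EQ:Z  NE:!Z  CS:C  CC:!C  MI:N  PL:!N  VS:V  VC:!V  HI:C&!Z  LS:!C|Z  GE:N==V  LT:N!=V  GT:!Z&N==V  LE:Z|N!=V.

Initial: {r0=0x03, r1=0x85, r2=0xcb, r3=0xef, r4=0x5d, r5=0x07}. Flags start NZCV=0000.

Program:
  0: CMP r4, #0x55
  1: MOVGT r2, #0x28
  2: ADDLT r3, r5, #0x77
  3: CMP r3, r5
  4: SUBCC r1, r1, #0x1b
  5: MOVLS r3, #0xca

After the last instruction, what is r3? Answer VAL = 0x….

[0] flags=0010 → (cmp)
[1] flags=0010 GT?T → r2=0x28
[2] flags=0010 LT?F → skip
[3] flags=1010 → (cmp)
[4] flags=1010 CC?F → skip
[5] flags=1010 LS?F → skip

VAL = 0xef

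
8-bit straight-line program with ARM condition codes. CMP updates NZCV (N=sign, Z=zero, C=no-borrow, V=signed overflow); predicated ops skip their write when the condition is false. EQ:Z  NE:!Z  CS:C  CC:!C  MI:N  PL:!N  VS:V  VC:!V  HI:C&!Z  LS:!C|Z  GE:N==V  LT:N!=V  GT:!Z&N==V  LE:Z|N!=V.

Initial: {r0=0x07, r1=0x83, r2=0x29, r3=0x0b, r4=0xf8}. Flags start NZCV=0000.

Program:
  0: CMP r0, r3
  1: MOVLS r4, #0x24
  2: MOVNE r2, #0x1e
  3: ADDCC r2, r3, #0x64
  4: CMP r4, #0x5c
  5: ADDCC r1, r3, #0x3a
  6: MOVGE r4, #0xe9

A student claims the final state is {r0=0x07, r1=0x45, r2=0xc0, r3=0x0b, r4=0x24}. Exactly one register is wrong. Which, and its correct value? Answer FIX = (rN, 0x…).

FIX = (r2, 0x6f)

[0] flags=1000 → (cmp)
[1] flags=1000 LS?T → r4=0x24
[2] flags=1000 NE?T → r2=0x1e
[3] flags=1000 CC?T → r2=0x6f
[4] flags=1000 → (cmp)
[5] flags=1000 CC?T → r1=0x45
[6] flags=1000 GE?F → skip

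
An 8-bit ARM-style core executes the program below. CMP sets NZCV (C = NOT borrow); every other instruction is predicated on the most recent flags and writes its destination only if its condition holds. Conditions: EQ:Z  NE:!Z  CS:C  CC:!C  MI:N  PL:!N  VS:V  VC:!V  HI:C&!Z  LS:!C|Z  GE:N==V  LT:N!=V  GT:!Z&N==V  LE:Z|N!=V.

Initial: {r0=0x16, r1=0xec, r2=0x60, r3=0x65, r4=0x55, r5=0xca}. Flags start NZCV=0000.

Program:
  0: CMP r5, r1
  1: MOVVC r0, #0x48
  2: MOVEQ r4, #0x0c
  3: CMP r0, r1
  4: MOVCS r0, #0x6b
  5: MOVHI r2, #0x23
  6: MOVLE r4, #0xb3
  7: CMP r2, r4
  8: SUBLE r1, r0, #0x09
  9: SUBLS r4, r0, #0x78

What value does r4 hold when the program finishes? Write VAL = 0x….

0: ✓ CMP  NZCV=1000
1: ✓ MOVVC  r0←0x48
2: · MOVEQ
3: ✓ CMP  NZCV=0000
4: · MOVCS
5: · MOVHI
6: · MOVLE
7: ✓ CMP  NZCV=0010
8: · SUBLE
9: · SUBLS

VAL = 0x55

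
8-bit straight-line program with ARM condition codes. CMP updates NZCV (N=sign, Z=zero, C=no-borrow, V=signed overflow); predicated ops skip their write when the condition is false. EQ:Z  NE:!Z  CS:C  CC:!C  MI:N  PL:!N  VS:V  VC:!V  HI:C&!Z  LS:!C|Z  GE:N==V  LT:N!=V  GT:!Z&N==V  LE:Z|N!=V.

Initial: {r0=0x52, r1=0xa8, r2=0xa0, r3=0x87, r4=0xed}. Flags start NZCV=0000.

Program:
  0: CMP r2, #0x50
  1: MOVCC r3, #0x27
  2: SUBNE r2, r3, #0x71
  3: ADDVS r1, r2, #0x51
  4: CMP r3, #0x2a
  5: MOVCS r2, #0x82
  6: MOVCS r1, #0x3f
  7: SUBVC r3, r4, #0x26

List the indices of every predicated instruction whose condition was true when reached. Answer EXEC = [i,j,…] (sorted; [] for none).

[0] flags=0011 → (cmp)
[1] flags=0011 CC?F → skip
[2] flags=0011 NE?T → r2=0x16
[3] flags=0011 VS?T → r1=0x67
[4] flags=0011 → (cmp)
[5] flags=0011 CS?T → r2=0x82
[6] flags=0011 CS?T → r1=0x3f
[7] flags=0011 VC?F → skip

EXEC = [2,3,5,6]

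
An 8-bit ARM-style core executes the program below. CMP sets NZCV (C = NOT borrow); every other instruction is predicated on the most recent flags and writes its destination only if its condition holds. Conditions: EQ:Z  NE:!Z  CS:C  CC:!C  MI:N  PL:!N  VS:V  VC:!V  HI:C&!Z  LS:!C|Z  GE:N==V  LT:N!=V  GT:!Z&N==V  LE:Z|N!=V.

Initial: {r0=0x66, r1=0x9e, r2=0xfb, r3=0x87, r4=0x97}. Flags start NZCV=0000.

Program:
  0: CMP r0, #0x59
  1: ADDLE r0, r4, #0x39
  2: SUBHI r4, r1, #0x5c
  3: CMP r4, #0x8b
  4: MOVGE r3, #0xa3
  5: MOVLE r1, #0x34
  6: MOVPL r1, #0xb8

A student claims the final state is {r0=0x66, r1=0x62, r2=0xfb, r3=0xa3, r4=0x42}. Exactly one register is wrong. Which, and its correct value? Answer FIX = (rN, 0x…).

FIX = (r1, 0x9e)

[0] flags=0010 → (cmp)
[1] flags=0010 LE?F → skip
[2] flags=0010 HI?T → r4=0x42
[3] flags=1001 → (cmp)
[4] flags=1001 GE?T → r3=0xa3
[5] flags=1001 LE?F → skip
[6] flags=1001 PL?F → skip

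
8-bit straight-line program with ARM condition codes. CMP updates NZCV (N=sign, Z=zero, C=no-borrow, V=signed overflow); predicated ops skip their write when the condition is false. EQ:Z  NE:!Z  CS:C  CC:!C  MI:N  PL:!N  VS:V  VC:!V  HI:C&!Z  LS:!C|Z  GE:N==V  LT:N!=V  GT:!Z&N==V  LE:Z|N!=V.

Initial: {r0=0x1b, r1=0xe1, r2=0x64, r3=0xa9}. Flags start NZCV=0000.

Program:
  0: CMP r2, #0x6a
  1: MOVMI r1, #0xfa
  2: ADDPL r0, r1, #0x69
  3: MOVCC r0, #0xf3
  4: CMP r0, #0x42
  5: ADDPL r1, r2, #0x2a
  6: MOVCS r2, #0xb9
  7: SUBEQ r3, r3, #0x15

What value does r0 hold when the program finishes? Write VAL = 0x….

[0] flags=1000 → (cmp)
[1] flags=1000 MI?T → r1=0xfa
[2] flags=1000 PL?F → skip
[3] flags=1000 CC?T → r0=0xf3
[4] flags=1010 → (cmp)
[5] flags=1010 PL?F → skip
[6] flags=1010 CS?T → r2=0xb9
[7] flags=1010 EQ?F → skip

VAL = 0xf3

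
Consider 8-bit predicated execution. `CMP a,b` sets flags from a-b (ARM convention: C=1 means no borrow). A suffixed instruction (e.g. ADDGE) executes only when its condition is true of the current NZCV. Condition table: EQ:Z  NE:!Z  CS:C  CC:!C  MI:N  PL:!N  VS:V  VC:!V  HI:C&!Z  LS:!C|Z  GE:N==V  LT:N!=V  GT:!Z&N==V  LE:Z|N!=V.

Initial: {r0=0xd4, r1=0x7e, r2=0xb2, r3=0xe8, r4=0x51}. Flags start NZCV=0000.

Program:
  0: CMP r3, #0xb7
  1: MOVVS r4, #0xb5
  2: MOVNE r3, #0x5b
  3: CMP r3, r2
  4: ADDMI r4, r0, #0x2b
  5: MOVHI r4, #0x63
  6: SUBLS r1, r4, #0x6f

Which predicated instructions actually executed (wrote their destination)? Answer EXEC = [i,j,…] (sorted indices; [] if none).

EXEC = [2,4,6]

0: ✓ CMP  NZCV=0010
1: · MOVVS
2: ✓ MOVNE  r3←0x5b
3: ✓ CMP  NZCV=1001
4: ✓ ADDMI  r4←0xff
5: · MOVHI
6: ✓ SUBLS  r1←0x90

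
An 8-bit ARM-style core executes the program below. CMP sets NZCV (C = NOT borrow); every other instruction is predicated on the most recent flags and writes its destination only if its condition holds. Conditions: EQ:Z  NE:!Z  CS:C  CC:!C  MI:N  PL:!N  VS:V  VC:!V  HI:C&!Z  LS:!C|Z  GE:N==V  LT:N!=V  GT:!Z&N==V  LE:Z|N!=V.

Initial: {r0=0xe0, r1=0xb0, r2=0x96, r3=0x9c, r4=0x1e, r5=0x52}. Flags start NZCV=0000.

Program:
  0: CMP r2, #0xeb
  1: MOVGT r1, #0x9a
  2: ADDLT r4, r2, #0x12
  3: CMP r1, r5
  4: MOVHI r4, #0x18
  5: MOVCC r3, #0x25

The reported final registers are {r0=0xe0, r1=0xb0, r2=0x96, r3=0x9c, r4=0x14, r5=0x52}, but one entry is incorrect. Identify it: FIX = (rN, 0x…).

0: ✓ CMP  NZCV=1000
1: · MOVGT
2: ✓ ADDLT  r4←0xa8
3: ✓ CMP  NZCV=0011
4: ✓ MOVHI  r4←0x18
5: · MOVCC

FIX = (r4, 0x18)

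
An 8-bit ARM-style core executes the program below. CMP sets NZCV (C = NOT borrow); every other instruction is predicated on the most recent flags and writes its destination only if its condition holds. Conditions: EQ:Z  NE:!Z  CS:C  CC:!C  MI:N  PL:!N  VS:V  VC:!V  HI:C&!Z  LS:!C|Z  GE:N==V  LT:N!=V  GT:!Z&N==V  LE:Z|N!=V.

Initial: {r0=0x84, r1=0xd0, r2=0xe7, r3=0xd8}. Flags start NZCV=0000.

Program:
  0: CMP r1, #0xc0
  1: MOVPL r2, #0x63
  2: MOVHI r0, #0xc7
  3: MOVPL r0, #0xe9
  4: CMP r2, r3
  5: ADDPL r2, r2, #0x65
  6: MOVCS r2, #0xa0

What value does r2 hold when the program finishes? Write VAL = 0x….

VAL = 0x63

0: ✓ CMP  NZCV=0010
1: ✓ MOVPL  r2←0x63
2: ✓ MOVHI  r0←0xc7
3: ✓ MOVPL  r0←0xe9
4: ✓ CMP  NZCV=1001
5: · ADDPL
6: · MOVCS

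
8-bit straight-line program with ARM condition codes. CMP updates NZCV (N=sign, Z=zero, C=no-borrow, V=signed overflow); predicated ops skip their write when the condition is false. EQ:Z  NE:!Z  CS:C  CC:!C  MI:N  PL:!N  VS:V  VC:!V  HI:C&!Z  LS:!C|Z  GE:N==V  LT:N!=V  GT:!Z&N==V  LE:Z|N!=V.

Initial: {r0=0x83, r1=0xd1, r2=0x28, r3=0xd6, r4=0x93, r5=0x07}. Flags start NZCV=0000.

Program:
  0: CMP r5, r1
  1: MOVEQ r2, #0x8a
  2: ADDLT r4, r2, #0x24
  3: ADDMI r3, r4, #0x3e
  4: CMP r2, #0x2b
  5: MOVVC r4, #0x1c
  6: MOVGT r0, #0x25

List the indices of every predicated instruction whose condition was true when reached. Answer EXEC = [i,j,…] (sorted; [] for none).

0: ✓ CMP  NZCV=0000
1: · MOVEQ
2: · ADDLT
3: · ADDMI
4: ✓ CMP  NZCV=1000
5: ✓ MOVVC  r4←0x1c
6: · MOVGT

EXEC = [5]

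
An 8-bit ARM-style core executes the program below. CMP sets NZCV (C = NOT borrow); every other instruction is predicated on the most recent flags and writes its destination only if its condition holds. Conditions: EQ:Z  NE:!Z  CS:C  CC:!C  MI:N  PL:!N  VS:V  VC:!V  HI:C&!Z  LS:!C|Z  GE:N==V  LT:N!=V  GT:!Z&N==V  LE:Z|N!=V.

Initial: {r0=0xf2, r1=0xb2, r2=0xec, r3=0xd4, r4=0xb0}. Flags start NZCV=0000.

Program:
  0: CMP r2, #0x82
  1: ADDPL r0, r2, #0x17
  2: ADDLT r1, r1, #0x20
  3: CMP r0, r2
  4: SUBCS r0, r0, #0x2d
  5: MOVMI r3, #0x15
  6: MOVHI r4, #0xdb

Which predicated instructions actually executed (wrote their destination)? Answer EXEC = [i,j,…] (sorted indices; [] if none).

0: ✓ CMP  NZCV=0010
1: ✓ ADDPL  r0←0x03
2: · ADDLT
3: ✓ CMP  NZCV=0000
4: · SUBCS
5: · MOVMI
6: · MOVHI

EXEC = [1]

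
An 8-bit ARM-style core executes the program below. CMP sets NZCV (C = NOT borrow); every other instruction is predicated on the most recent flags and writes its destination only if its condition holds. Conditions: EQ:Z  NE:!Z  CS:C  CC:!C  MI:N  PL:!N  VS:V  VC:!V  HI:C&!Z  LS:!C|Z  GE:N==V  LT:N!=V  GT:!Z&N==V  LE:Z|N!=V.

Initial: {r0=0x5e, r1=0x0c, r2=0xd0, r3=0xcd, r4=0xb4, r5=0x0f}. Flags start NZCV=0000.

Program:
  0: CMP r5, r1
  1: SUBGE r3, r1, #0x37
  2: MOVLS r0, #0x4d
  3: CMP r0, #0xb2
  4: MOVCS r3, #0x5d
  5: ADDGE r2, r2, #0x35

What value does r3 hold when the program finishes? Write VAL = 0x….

VAL = 0xd5

0: ✓ CMP  NZCV=0010
1: ✓ SUBGE  r3←0xd5
2: · MOVLS
3: ✓ CMP  NZCV=1001
4: · MOVCS
5: ✓ ADDGE  r2←0x05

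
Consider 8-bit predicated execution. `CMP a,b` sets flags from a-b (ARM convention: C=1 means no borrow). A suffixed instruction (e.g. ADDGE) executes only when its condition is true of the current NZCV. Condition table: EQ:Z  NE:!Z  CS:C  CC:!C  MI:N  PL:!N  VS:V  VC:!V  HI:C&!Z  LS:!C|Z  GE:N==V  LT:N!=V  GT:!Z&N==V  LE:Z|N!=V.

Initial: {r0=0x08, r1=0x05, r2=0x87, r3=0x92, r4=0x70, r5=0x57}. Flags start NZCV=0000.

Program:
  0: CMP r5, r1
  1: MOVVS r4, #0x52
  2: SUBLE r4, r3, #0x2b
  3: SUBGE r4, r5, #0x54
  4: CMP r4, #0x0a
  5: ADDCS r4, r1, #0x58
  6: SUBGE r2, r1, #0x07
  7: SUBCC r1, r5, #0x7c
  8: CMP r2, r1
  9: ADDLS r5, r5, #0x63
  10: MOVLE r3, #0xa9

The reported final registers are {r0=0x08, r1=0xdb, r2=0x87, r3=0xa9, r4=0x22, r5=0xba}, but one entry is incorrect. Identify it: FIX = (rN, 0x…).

FIX = (r4, 0x03)

[0] flags=0010 → (cmp)
[1] flags=0010 VS?F → skip
[2] flags=0010 LE?F → skip
[3] flags=0010 GE?T → r4=0x03
[4] flags=1000 → (cmp)
[5] flags=1000 CS?F → skip
[6] flags=1000 GE?F → skip
[7] flags=1000 CC?T → r1=0xdb
[8] flags=1000 → (cmp)
[9] flags=1000 LS?T → r5=0xba
[10] flags=1000 LE?T → r3=0xa9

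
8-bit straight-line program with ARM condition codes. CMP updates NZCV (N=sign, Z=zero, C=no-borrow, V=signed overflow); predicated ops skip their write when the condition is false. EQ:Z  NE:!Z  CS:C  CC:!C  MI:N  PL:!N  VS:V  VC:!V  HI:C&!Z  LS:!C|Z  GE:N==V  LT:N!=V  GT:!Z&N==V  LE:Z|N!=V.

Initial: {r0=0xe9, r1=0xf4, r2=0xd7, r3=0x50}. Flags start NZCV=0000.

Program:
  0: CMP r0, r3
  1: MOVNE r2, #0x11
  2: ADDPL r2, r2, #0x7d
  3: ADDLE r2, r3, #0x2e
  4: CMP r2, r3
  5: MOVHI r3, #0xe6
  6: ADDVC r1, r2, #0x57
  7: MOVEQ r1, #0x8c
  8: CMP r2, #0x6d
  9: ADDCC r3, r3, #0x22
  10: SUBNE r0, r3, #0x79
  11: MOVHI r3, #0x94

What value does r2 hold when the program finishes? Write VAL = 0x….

0: ✓ CMP  NZCV=1010
1: ✓ MOVNE  r2←0x11
2: · ADDPL
3: ✓ ADDLE  r2←0x7e
4: ✓ CMP  NZCV=0010
5: ✓ MOVHI  r3←0xe6
6: ✓ ADDVC  r1←0xd5
7: · MOVEQ
8: ✓ CMP  NZCV=0010
9: · ADDCC
10: ✓ SUBNE  r0←0x6d
11: ✓ MOVHI  r3←0x94

VAL = 0x7e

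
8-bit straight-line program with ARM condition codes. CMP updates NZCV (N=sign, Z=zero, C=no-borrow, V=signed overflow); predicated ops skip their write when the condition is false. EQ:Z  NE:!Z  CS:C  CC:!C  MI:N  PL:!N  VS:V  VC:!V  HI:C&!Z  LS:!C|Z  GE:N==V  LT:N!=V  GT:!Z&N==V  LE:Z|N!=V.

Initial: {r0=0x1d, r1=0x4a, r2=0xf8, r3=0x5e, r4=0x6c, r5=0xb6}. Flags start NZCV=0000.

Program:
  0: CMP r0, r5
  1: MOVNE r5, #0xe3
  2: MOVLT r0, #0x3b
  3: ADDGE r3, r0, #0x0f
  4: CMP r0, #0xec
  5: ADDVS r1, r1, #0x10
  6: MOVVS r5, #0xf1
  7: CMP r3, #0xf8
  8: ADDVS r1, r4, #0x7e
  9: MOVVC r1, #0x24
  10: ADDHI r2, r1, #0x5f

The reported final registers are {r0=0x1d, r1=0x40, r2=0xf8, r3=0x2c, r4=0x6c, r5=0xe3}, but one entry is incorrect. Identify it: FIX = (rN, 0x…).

FIX = (r1, 0x24)

0: ✓ CMP  NZCV=0000
1: ✓ MOVNE  r5←0xe3
2: · MOVLT
3: ✓ ADDGE  r3←0x2c
4: ✓ CMP  NZCV=0000
5: · ADDVS
6: · MOVVS
7: ✓ CMP  NZCV=0000
8: · ADDVS
9: ✓ MOVVC  r1←0x24
10: · ADDHI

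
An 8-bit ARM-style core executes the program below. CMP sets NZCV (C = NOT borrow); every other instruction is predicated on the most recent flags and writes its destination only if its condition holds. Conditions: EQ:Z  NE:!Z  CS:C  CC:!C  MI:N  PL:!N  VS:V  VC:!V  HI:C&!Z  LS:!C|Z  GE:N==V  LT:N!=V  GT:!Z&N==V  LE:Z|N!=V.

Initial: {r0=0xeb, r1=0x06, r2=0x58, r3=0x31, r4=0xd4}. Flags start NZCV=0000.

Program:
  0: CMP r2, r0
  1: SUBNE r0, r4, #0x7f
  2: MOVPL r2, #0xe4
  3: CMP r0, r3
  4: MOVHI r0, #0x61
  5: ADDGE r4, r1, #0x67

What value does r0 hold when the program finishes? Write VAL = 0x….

0: ✓ CMP  NZCV=0000
1: ✓ SUBNE  r0←0x55
2: ✓ MOVPL  r2←0xe4
3: ✓ CMP  NZCV=0010
4: ✓ MOVHI  r0←0x61
5: ✓ ADDGE  r4←0x6d

VAL = 0x61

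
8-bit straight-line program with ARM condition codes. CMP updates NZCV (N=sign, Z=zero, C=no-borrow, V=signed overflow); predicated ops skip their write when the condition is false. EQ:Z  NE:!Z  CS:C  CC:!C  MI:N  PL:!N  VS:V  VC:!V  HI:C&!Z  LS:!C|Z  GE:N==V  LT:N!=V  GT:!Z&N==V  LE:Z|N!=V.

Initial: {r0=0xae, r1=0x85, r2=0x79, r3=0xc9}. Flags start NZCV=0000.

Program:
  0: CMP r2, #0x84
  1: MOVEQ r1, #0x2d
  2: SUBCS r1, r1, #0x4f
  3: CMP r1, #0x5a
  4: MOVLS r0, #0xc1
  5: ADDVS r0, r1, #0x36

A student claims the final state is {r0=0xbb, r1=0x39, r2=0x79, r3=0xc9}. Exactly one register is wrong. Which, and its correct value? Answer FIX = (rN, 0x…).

0: ✓ CMP  NZCV=1001
1: · MOVEQ
2: · SUBCS
3: ✓ CMP  NZCV=0011
4: · MOVLS
5: ✓ ADDVS  r0←0xbb

FIX = (r1, 0x85)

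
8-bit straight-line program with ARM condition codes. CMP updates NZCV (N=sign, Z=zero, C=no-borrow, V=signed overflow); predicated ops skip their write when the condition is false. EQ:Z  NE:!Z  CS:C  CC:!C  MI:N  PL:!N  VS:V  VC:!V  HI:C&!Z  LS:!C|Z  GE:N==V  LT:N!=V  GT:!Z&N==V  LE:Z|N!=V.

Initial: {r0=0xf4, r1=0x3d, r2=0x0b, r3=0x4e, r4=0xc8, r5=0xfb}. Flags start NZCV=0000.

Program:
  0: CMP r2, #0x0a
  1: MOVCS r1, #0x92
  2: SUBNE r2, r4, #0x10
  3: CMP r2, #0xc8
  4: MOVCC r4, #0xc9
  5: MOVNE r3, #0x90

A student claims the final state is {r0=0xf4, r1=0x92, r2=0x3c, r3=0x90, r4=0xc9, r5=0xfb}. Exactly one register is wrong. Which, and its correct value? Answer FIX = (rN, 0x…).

0: ✓ CMP  NZCV=0010
1: ✓ MOVCS  r1←0x92
2: ✓ SUBNE  r2←0xb8
3: ✓ CMP  NZCV=1000
4: ✓ MOVCC  r4←0xc9
5: ✓ MOVNE  r3←0x90

FIX = (r2, 0xb8)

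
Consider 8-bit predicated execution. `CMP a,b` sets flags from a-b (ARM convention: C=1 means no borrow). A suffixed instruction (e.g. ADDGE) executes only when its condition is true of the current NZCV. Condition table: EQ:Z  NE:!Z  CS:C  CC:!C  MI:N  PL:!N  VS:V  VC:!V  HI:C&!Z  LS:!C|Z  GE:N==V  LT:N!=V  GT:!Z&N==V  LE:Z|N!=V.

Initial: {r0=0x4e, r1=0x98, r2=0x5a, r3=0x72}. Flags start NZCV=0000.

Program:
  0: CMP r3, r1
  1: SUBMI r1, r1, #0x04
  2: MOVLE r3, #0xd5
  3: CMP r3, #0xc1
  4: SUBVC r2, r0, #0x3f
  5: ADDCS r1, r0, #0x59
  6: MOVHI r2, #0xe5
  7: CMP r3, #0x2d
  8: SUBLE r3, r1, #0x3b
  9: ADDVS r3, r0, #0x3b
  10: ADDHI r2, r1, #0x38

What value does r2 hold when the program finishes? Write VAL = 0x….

[0] flags=1001 → (cmp)
[1] flags=1001 MI?T → r1=0x94
[2] flags=1001 LE?F → skip
[3] flags=1001 → (cmp)
[4] flags=1001 VC?F → skip
[5] flags=1001 CS?F → skip
[6] flags=1001 HI?F → skip
[7] flags=0010 → (cmp)
[8] flags=0010 LE?F → skip
[9] flags=0010 VS?F → skip
[10] flags=0010 HI?T → r2=0xcc

VAL = 0xcc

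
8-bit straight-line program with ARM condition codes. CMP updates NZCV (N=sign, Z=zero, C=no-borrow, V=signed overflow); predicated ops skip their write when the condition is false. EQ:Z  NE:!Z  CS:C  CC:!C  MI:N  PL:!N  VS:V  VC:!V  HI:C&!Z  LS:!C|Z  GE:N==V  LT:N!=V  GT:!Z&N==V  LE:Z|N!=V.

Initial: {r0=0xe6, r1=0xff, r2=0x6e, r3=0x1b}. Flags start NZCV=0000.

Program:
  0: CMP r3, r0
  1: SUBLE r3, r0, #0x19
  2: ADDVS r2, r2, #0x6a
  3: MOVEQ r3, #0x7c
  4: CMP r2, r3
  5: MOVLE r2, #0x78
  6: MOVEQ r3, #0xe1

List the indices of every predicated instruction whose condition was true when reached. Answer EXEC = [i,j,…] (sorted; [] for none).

[0] flags=0000 → (cmp)
[1] flags=0000 LE?F → skip
[2] flags=0000 VS?F → skip
[3] flags=0000 EQ?F → skip
[4] flags=0010 → (cmp)
[5] flags=0010 LE?F → skip
[6] flags=0010 EQ?F → skip

EXEC = []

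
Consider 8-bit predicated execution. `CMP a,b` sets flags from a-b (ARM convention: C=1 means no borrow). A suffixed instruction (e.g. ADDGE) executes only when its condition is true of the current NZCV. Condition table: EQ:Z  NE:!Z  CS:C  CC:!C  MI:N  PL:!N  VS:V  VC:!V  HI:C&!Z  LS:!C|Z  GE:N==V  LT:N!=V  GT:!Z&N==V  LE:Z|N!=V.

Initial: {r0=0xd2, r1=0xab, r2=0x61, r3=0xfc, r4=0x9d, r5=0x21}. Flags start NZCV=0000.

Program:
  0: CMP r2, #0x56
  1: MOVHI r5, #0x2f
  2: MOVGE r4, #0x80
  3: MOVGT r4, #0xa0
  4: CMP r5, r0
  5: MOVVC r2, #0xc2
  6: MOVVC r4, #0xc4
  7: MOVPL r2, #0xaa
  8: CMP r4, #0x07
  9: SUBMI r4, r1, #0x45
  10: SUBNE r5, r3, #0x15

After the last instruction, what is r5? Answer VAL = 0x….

[0] flags=0010 → (cmp)
[1] flags=0010 HI?T → r5=0x2f
[2] flags=0010 GE?T → r4=0x80
[3] flags=0010 GT?T → r4=0xa0
[4] flags=0000 → (cmp)
[5] flags=0000 VC?T → r2=0xc2
[6] flags=0000 VC?T → r4=0xc4
[7] flags=0000 PL?T → r2=0xaa
[8] flags=1010 → (cmp)
[9] flags=1010 MI?T → r4=0x66
[10] flags=1010 NE?T → r5=0xe7

VAL = 0xe7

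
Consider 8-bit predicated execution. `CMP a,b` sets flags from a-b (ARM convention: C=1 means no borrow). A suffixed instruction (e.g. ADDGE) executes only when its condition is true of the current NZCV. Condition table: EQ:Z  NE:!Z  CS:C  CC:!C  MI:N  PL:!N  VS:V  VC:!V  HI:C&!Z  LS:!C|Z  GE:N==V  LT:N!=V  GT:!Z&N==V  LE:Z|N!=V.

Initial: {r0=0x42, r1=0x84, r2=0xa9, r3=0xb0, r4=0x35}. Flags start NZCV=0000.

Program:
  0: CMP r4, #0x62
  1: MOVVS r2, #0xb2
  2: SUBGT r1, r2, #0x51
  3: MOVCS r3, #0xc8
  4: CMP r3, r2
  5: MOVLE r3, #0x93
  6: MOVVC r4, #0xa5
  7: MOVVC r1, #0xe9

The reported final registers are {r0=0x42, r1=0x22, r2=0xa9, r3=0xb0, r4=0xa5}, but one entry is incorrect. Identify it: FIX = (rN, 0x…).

[0] flags=1000 → (cmp)
[1] flags=1000 VS?F → skip
[2] flags=1000 GT?F → skip
[3] flags=1000 CS?F → skip
[4] flags=0010 → (cmp)
[5] flags=0010 LE?F → skip
[6] flags=0010 VC?T → r4=0xa5
[7] flags=0010 VC?T → r1=0xe9

FIX = (r1, 0xe9)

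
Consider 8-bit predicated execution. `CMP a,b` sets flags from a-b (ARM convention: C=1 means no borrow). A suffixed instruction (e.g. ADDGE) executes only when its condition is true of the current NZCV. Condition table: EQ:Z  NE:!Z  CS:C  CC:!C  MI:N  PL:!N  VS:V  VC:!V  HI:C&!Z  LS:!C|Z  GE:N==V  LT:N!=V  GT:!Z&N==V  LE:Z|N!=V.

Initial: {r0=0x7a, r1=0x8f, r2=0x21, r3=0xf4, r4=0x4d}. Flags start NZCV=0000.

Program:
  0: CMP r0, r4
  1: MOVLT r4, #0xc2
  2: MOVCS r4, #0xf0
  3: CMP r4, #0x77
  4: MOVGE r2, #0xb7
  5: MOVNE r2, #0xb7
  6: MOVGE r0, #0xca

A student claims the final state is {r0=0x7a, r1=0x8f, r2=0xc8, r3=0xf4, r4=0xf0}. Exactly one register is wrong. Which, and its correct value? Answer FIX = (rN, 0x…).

FIX = (r2, 0xb7)

0: ✓ CMP  NZCV=0010
1: · MOVLT
2: ✓ MOVCS  r4←0xf0
3: ✓ CMP  NZCV=0011
4: · MOVGE
5: ✓ MOVNE  r2←0xb7
6: · MOVGE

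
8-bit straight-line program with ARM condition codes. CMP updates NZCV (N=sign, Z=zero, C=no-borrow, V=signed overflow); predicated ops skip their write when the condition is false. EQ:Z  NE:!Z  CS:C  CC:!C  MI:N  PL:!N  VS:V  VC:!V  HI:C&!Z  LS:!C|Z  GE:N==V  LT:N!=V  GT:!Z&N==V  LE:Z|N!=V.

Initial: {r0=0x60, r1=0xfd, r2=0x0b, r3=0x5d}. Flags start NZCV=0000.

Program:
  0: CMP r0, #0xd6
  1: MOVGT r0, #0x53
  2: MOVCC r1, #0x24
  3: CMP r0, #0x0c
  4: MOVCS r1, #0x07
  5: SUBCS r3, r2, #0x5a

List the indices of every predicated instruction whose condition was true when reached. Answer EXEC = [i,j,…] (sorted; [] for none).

EXEC = [1,2,4,5]

0: ✓ CMP  NZCV=1001
1: ✓ MOVGT  r0←0x53
2: ✓ MOVCC  r1←0x24
3: ✓ CMP  NZCV=0010
4: ✓ MOVCS  r1←0x07
5: ✓ SUBCS  r3←0xb1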